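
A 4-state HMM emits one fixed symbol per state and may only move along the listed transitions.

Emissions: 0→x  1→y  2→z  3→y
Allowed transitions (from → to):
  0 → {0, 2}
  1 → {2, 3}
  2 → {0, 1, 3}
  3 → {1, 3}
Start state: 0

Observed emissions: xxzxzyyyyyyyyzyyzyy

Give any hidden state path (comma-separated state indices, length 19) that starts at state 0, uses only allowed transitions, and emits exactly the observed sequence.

0,0,2,0,2,1,3,3,3,3,3,3,1,2,3,1,2,1,3

  0: obs=x cand={0} pick 0 [start]
  1: obs=x cand={0} pick 0 [0->0 ok]
  2: obs=z cand={2} pick 2 [0->2 ok]
  3: obs=x cand={0} pick 0 [2->0 ok]
  4: obs=z cand={2} pick 2 [0->2 ok]
  5: obs=y cand={1,3} pick 1 [2->1 ok]
  6: obs=y cand={1,3} pick 3 [1->3 ok]
  7: obs=y cand={1,3} pick 3 [3->3 ok]
  8: obs=y cand={1,3} pick 3 [3->3 ok]
  9: obs=y cand={1,3} pick 3 [3->3 ok]
  10: obs=y cand={1,3} pick 3 [3->3 ok]
  11: obs=y cand={1,3} pick 3 [3->3 ok]
  12: obs=y cand={1,3} pick 1 [3->1 ok]
  13: obs=z cand={2} pick 2 [1->2 ok]
  14: obs=y cand={1,3} pick 3 [2->3 ok]
  15: obs=y cand={1,3} pick 1 [3->1 ok]
  16: obs=z cand={2} pick 2 [1->2 ok]
  17: obs=y cand={1,3} pick 1 [2->1 ok]
  18: obs=y cand={1,3} pick 3 [1->3 ok]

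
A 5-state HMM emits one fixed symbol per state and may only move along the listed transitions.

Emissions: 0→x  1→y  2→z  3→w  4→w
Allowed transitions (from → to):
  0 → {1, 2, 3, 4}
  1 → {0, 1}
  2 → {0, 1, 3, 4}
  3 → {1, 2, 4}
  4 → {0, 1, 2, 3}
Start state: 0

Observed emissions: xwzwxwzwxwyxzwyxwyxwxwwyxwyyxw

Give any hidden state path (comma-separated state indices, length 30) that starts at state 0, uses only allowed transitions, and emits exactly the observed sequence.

0,4,2,4,0,3,2,4,0,3,1,0,2,3,1,0,4,1,0,4,0,4,3,1,0,3,1,1,0,4

  0: obs=x cand={0} pick 0 [start]
  1: obs=w cand={3,4} pick 4 [0->4 ok]
  2: obs=z cand={2} pick 2 [4->2 ok]
  3: obs=w cand={3,4} pick 4 [2->4 ok]
  4: obs=x cand={0} pick 0 [4->0 ok]
  5: obs=w cand={3,4} pick 3 [0->3 ok]
  6: obs=z cand={2} pick 2 [3->2 ok]
  7: obs=w cand={3,4} pick 4 [2->4 ok]
  8: obs=x cand={0} pick 0 [4->0 ok]
  9: obs=w cand={3,4} pick 3 [0->3 ok]
  10: obs=y cand={1} pick 1 [3->1 ok]
  11: obs=x cand={0} pick 0 [1->0 ok]
  12: obs=z cand={2} pick 2 [0->2 ok]
  13: obs=w cand={3,4} pick 3 [2->3 ok]
  14: obs=y cand={1} pick 1 [3->1 ok]
  15: obs=x cand={0} pick 0 [1->0 ok]
  16: obs=w cand={3,4} pick 4 [0->4 ok]
  17: obs=y cand={1} pick 1 [4->1 ok]
  18: obs=x cand={0} pick 0 [1->0 ok]
  19: obs=w cand={3,4} pick 4 [0->4 ok]
  20: obs=x cand={0} pick 0 [4->0 ok]
  21: obs=w cand={3,4} pick 4 [0->4 ok]
  22: obs=w cand={3,4} pick 3 [4->3 ok]
  23: obs=y cand={1} pick 1 [3->1 ok]
  24: obs=x cand={0} pick 0 [1->0 ok]
  25: obs=w cand={3,4} pick 3 [0->3 ok]
  26: obs=y cand={1} pick 1 [3->1 ok]
  27: obs=y cand={1} pick 1 [1->1 ok]
  28: obs=x cand={0} pick 0 [1->0 ok]
  29: obs=w cand={3,4} pick 4 [0->4 ok]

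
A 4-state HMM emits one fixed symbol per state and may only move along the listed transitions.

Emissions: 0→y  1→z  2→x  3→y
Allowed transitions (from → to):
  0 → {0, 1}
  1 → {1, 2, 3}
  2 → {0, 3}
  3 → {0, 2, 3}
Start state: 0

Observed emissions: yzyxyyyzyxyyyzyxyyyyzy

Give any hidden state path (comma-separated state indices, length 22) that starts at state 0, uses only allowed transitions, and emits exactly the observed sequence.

0,1,3,2,3,0,0,1,3,2,3,3,0,1,3,2,3,3,0,0,1,3

  pos 0: y in {0,3}, choose 0; start
  pos 1: z in {1}, choose 1; 0->1 ok
  pos 2: y in {0,3}, choose 3; 1->3 ok
  pos 3: x in {2}, choose 2; 3->2 ok
  pos 4: y in {0,3}, choose 3; 2->3 ok
  pos 5: y in {0,3}, choose 0; 3->0 ok
  pos 6: y in {0,3}, choose 0; 0->0 ok
  pos 7: z in {1}, choose 1; 0->1 ok
  pos 8: y in {0,3}, choose 3; 1->3 ok
  pos 9: x in {2}, choose 2; 3->2 ok
  pos 10: y in {0,3}, choose 3; 2->3 ok
  pos 11: y in {0,3}, choose 3; 3->3 ok
  pos 12: y in {0,3}, choose 0; 3->0 ok
  pos 13: z in {1}, choose 1; 0->1 ok
  pos 14: y in {0,3}, choose 3; 1->3 ok
  pos 15: x in {2}, choose 2; 3->2 ok
  pos 16: y in {0,3}, choose 3; 2->3 ok
  pos 17: y in {0,3}, choose 3; 3->3 ok
  pos 18: y in {0,3}, choose 0; 3->0 ok
  pos 19: y in {0,3}, choose 0; 0->0 ok
  pos 20: z in {1}, choose 1; 0->1 ok
  pos 21: y in {0,3}, choose 3; 1->3 ok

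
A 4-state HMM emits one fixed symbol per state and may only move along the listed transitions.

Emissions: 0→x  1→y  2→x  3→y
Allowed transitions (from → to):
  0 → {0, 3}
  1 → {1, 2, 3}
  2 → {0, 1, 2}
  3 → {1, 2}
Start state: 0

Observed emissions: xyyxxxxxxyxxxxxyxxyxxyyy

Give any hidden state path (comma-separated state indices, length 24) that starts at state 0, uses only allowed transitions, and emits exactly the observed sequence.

  pos 0: x in {0,2}, choose 0; start
  pos 1: y in {1,3}, choose 3; 0->3 ok
  pos 2: y in {1,3}, choose 1; 3->1 ok
  pos 3: x in {0,2}, choose 2; 1->2 ok
  pos 4: x in {0,2}, choose 0; 2->0 ok
  pos 5: x in {0,2}, choose 0; 0->0 ok
  pos 6: x in {0,2}, choose 0; 0->0 ok
  pos 7: x in {0,2}, choose 0; 0->0 ok
  pos 8: x in {0,2}, choose 0; 0->0 ok
  pos 9: y in {1,3}, choose 3; 0->3 ok
  pos 10: x in {0,2}, choose 2; 3->2 ok
  pos 11: x in {0,2}, choose 2; 2->2 ok
  pos 12: x in {0,2}, choose 2; 2->2 ok
  pos 13: x in {0,2}, choose 2; 2->2 ok
  pos 14: x in {0,2}, choose 0; 2->0 ok
  pos 15: y in {1,3}, choose 3; 0->3 ok
  pos 16: x in {0,2}, choose 2; 3->2 ok
  pos 17: x in {0,2}, choose 0; 2->0 ok
  pos 18: y in {1,3}, choose 3; 0->3 ok
  pos 19: x in {0,2}, choose 2; 3->2 ok
  pos 20: x in {0,2}, choose 2; 2->2 ok
  pos 21: y in {1,3}, choose 1; 2->1 ok
  pos 22: y in {1,3}, choose 3; 1->3 ok
  pos 23: y in {1,3}, choose 1; 3->1 ok

0,3,1,2,0,0,0,0,0,3,2,2,2,2,0,3,2,0,3,2,2,1,3,1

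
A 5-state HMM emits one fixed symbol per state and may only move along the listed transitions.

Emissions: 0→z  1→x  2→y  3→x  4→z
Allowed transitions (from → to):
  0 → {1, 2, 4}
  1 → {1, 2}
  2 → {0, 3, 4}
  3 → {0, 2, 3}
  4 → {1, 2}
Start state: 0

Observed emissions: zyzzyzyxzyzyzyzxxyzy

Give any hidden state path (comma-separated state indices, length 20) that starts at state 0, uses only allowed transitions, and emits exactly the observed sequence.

0,2,0,4,2,0,2,3,0,2,4,2,4,2,4,1,1,2,4,2

  pos 0: z in {0,4}, choose 0; start
  pos 1: y in {2}, choose 2; 0->2 ok
  pos 2: z in {0,4}, choose 0; 2->0 ok
  pos 3: z in {0,4}, choose 4; 0->4 ok
  pos 4: y in {2}, choose 2; 4->2 ok
  pos 5: z in {0,4}, choose 0; 2->0 ok
  pos 6: y in {2}, choose 2; 0->2 ok
  pos 7: x in {1,3}, choose 3; 2->3 ok
  pos 8: z in {0,4}, choose 0; 3->0 ok
  pos 9: y in {2}, choose 2; 0->2 ok
  pos 10: z in {0,4}, choose 4; 2->4 ok
  pos 11: y in {2}, choose 2; 4->2 ok
  pos 12: z in {0,4}, choose 4; 2->4 ok
  pos 13: y in {2}, choose 2; 4->2 ok
  pos 14: z in {0,4}, choose 4; 2->4 ok
  pos 15: x in {1,3}, choose 1; 4->1 ok
  pos 16: x in {1,3}, choose 1; 1->1 ok
  pos 17: y in {2}, choose 2; 1->2 ok
  pos 18: z in {0,4}, choose 4; 2->4 ok
  pos 19: y in {2}, choose 2; 4->2 ok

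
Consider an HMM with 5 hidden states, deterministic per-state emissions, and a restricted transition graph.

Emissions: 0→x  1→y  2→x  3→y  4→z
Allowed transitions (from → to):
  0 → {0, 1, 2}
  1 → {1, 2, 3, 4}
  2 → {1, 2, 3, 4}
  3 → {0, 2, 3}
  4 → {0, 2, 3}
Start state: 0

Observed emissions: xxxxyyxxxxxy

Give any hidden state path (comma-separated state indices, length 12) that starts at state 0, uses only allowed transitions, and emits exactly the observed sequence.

  t0 'x' -> {0,2}, take 0 (start)
  t1 'x' -> {0,2}, take 0 (0->0 ok)
  t2 'x' -> {0,2}, take 2 (0->2 ok)
  t3 'x' -> {0,2}, take 2 (2->2 ok)
  t4 'y' -> {1,3}, take 3 (2->3 ok)
  t5 'y' -> {1,3}, take 3 (3->3 ok)
  t6 'x' -> {0,2}, take 0 (3->0 ok)
  t7 'x' -> {0,2}, take 0 (0->0 ok)
  t8 'x' -> {0,2}, take 0 (0->0 ok)
  t9 'x' -> {0,2}, take 0 (0->0 ok)
  t10 'x' -> {0,2}, take 2 (0->2 ok)
  t11 'y' -> {1,3}, take 3 (2->3 ok)

0,0,2,2,3,3,0,0,0,0,2,3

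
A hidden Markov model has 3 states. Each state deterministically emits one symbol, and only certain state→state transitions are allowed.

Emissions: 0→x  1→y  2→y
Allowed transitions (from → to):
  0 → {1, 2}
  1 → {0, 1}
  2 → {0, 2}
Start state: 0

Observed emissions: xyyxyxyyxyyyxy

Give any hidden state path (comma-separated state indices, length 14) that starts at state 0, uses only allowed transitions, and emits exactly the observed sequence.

  0: obs=x cand={0} pick 0 [start]
  1: obs=y cand={1,2} pick 2 [0->2 ok]
  2: obs=y cand={1,2} pick 2 [2->2 ok]
  3: obs=x cand={0} pick 0 [2->0 ok]
  4: obs=y cand={1,2} pick 2 [0->2 ok]
  5: obs=x cand={0} pick 0 [2->0 ok]
  6: obs=y cand={1,2} pick 1 [0->1 ok]
  7: obs=y cand={1,2} pick 1 [1->1 ok]
  8: obs=x cand={0} pick 0 [1->0 ok]
  9: obs=y cand={1,2} pick 1 [0->1 ok]
  10: obs=y cand={1,2} pick 1 [1->1 ok]
  11: obs=y cand={1,2} pick 1 [1->1 ok]
  12: obs=x cand={0} pick 0 [1->0 ok]
  13: obs=y cand={1,2} pick 1 [0->1 ok]

0,2,2,0,2,0,1,1,0,1,1,1,0,1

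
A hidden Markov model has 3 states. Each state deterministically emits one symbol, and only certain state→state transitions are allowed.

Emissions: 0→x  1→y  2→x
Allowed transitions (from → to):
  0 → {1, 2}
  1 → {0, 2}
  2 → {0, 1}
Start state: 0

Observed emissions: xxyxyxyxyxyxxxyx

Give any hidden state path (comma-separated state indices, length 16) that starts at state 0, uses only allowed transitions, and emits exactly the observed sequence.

0,2,1,2,1,0,1,2,1,0,1,0,2,0,1,2

  t0 'x' -> {0,2}, take 0 (start)
  t1 'x' -> {0,2}, take 2 (0->2 ok)
  t2 'y' -> {1}, take 1 (2->1 ok)
  t3 'x' -> {0,2}, take 2 (1->2 ok)
  t4 'y' -> {1}, take 1 (2->1 ok)
  t5 'x' -> {0,2}, take 0 (1->0 ok)
  t6 'y' -> {1}, take 1 (0->1 ok)
  t7 'x' -> {0,2}, take 2 (1->2 ok)
  t8 'y' -> {1}, take 1 (2->1 ok)
  t9 'x' -> {0,2}, take 0 (1->0 ok)
  t10 'y' -> {1}, take 1 (0->1 ok)
  t11 'x' -> {0,2}, take 0 (1->0 ok)
  t12 'x' -> {0,2}, take 2 (0->2 ok)
  t13 'x' -> {0,2}, take 0 (2->0 ok)
  t14 'y' -> {1}, take 1 (0->1 ok)
  t15 'x' -> {0,2}, take 2 (1->2 ok)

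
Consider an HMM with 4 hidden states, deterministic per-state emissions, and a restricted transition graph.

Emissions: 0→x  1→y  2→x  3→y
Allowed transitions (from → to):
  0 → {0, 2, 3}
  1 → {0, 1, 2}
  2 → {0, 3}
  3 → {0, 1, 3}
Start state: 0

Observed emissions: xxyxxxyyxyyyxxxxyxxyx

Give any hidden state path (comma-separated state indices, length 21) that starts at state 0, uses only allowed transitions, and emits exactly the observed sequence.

0,2,3,0,0,2,3,3,0,3,3,1,2,0,2,0,3,0,0,3,0

  t0 'x' -> {0,2}, take 0 (start)
  t1 'x' -> {0,2}, take 2 (0->2 ok)
  t2 'y' -> {1,3}, take 3 (2->3 ok)
  t3 'x' -> {0,2}, take 0 (3->0 ok)
  t4 'x' -> {0,2}, take 0 (0->0 ok)
  t5 'x' -> {0,2}, take 2 (0->2 ok)
  t6 'y' -> {1,3}, take 3 (2->3 ok)
  t7 'y' -> {1,3}, take 3 (3->3 ok)
  t8 'x' -> {0,2}, take 0 (3->0 ok)
  t9 'y' -> {1,3}, take 3 (0->3 ok)
  t10 'y' -> {1,3}, take 3 (3->3 ok)
  t11 'y' -> {1,3}, take 1 (3->1 ok)
  t12 'x' -> {0,2}, take 2 (1->2 ok)
  t13 'x' -> {0,2}, take 0 (2->0 ok)
  t14 'x' -> {0,2}, take 2 (0->2 ok)
  t15 'x' -> {0,2}, take 0 (2->0 ok)
  t16 'y' -> {1,3}, take 3 (0->3 ok)
  t17 'x' -> {0,2}, take 0 (3->0 ok)
  t18 'x' -> {0,2}, take 0 (0->0 ok)
  t19 'y' -> {1,3}, take 3 (0->3 ok)
  t20 'x' -> {0,2}, take 0 (3->0 ok)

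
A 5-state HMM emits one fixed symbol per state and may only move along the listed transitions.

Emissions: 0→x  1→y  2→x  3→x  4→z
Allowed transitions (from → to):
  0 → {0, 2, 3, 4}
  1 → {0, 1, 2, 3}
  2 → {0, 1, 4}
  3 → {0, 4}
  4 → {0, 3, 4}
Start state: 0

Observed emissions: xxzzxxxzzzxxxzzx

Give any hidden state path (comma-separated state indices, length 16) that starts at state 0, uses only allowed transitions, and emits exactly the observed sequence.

0,0,4,4,0,0,2,4,4,4,0,3,0,4,4,3

  t0 'x' -> {0,2,3}, take 0 (start)
  t1 'x' -> {0,2,3}, take 0 (0->0 ok)
  t2 'z' -> {4}, take 4 (0->4 ok)
  t3 'z' -> {4}, take 4 (4->4 ok)
  t4 'x' -> {0,2,3}, take 0 (4->0 ok)
  t5 'x' -> {0,2,3}, take 0 (0->0 ok)
  t6 'x' -> {0,2,3}, take 2 (0->2 ok)
  t7 'z' -> {4}, take 4 (2->4 ok)
  t8 'z' -> {4}, take 4 (4->4 ok)
  t9 'z' -> {4}, take 4 (4->4 ok)
  t10 'x' -> {0,2,3}, take 0 (4->0 ok)
  t11 'x' -> {0,2,3}, take 3 (0->3 ok)
  t12 'x' -> {0,2,3}, take 0 (3->0 ok)
  t13 'z' -> {4}, take 4 (0->4 ok)
  t14 'z' -> {4}, take 4 (4->4 ok)
  t15 'x' -> {0,2,3}, take 3 (4->3 ok)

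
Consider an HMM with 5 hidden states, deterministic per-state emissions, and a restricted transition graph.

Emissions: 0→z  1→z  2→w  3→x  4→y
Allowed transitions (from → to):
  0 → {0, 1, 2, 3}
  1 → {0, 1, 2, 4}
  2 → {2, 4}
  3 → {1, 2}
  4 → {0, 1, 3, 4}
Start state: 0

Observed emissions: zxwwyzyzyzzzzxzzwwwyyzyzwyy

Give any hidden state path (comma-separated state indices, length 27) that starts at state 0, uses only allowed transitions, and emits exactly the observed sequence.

  0: obs=z cand={0,1} pick 0 [start]
  1: obs=x cand={3} pick 3 [0->3 ok]
  2: obs=w cand={2} pick 2 [3->2 ok]
  3: obs=w cand={2} pick 2 [2->2 ok]
  4: obs=y cand={4} pick 4 [2->4 ok]
  5: obs=z cand={0,1} pick 1 [4->1 ok]
  6: obs=y cand={4} pick 4 [1->4 ok]
  7: obs=z cand={0,1} pick 1 [4->1 ok]
  8: obs=y cand={4} pick 4 [1->4 ok]
  9: obs=z cand={0,1} pick 1 [4->1 ok]
  10: obs=z cand={0,1} pick 1 [1->1 ok]
  11: obs=z cand={0,1} pick 0 [1->0 ok]
  12: obs=z cand={0,1} pick 0 [0->0 ok]
  13: obs=x cand={3} pick 3 [0->3 ok]
  14: obs=z cand={0,1} pick 1 [3->1 ok]
  15: obs=z cand={0,1} pick 0 [1->0 ok]
  16: obs=w cand={2} pick 2 [0->2 ok]
  17: obs=w cand={2} pick 2 [2->2 ok]
  18: obs=w cand={2} pick 2 [2->2 ok]
  19: obs=y cand={4} pick 4 [2->4 ok]
  20: obs=y cand={4} pick 4 [4->4 ok]
  21: obs=z cand={0,1} pick 1 [4->1 ok]
  22: obs=y cand={4} pick 4 [1->4 ok]
  23: obs=z cand={0,1} pick 1 [4->1 ok]
  24: obs=w cand={2} pick 2 [1->2 ok]
  25: obs=y cand={4} pick 4 [2->4 ok]
  26: obs=y cand={4} pick 4 [4->4 ok]

0,3,2,2,4,1,4,1,4,1,1,0,0,3,1,0,2,2,2,4,4,1,4,1,2,4,4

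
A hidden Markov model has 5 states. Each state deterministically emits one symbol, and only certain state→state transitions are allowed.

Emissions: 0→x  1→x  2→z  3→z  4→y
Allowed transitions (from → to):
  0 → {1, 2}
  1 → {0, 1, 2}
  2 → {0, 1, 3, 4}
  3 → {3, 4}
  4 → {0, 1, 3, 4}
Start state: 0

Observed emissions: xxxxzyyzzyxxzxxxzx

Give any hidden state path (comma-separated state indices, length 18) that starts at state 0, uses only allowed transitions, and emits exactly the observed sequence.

0,1,0,1,2,4,4,3,3,4,1,0,2,1,0,1,2,0

  t0 'x' -> {0,1}, take 0 (start)
  t1 'x' -> {0,1}, take 1 (0->1 ok)
  t2 'x' -> {0,1}, take 0 (1->0 ok)
  t3 'x' -> {0,1}, take 1 (0->1 ok)
  t4 'z' -> {2,3}, take 2 (1->2 ok)
  t5 'y' -> {4}, take 4 (2->4 ok)
  t6 'y' -> {4}, take 4 (4->4 ok)
  t7 'z' -> {2,3}, take 3 (4->3 ok)
  t8 'z' -> {2,3}, take 3 (3->3 ok)
  t9 'y' -> {4}, take 4 (3->4 ok)
  t10 'x' -> {0,1}, take 1 (4->1 ok)
  t11 'x' -> {0,1}, take 0 (1->0 ok)
  t12 'z' -> {2,3}, take 2 (0->2 ok)
  t13 'x' -> {0,1}, take 1 (2->1 ok)
  t14 'x' -> {0,1}, take 0 (1->0 ok)
  t15 'x' -> {0,1}, take 1 (0->1 ok)
  t16 'z' -> {2,3}, take 2 (1->2 ok)
  t17 'x' -> {0,1}, take 0 (2->0 ok)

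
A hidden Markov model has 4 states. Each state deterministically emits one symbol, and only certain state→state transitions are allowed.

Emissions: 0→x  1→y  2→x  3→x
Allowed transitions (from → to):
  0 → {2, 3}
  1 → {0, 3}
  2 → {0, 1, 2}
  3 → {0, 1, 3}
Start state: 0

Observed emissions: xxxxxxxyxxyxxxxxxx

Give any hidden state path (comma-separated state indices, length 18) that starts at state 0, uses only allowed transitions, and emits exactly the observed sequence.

  [0] x  {0,2,3}  => 0  start
  [1] x  {0,2,3}  => 3  0->3 ok
  [2] x  {0,2,3}  => 0  3->0 ok
  [3] x  {0,2,3}  => 2  0->2 ok
  [4] x  {0,2,3}  => 2  2->2 ok
  [5] x  {0,2,3}  => 0  2->0 ok
  [6] x  {0,2,3}  => 2  0->2 ok
  [7] y  {1}  => 1  2->1 ok
  [8] x  {0,2,3}  => 3  1->3 ok
  [9] x  {0,2,3}  => 3  3->3 ok
  [10] y  {1}  => 1  3->1 ok
  [11] x  {0,2,3}  => 3  1->3 ok
  [12] x  {0,2,3}  => 3  3->3 ok
  [13] x  {0,2,3}  => 3  3->3 ok
  [14] x  {0,2,3}  => 0  3->0 ok
  [15] x  {0,2,3}  => 3  0->3 ok
  [16] x  {0,2,3}  => 3  3->3 ok
  [17] x  {0,2,3}  => 3  3->3 ok

0,3,0,2,2,0,2,1,3,3,1,3,3,3,0,3,3,3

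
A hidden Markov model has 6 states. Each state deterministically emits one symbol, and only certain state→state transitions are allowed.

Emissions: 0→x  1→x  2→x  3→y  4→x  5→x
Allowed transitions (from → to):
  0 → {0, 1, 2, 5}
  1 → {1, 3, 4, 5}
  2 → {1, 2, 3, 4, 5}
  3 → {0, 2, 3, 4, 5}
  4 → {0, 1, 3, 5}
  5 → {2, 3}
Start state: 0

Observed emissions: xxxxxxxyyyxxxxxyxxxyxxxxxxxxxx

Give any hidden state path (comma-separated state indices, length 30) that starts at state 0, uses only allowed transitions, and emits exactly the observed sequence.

0,5,2,4,1,4,5,3,3,3,5,2,2,4,5,3,5,2,5,3,0,1,4,1,1,4,0,0,5,2

  0: obs=x cand={0,1,2,4,5} pick 0 [start]
  1: obs=x cand={0,1,2,4,5} pick 5 [0->5 ok]
  2: obs=x cand={0,1,2,4,5} pick 2 [5->2 ok]
  3: obs=x cand={0,1,2,4,5} pick 4 [2->4 ok]
  4: obs=x cand={0,1,2,4,5} pick 1 [4->1 ok]
  5: obs=x cand={0,1,2,4,5} pick 4 [1->4 ok]
  6: obs=x cand={0,1,2,4,5} pick 5 [4->5 ok]
  7: obs=y cand={3} pick 3 [5->3 ok]
  8: obs=y cand={3} pick 3 [3->3 ok]
  9: obs=y cand={3} pick 3 [3->3 ok]
  10: obs=x cand={0,1,2,4,5} pick 5 [3->5 ok]
  11: obs=x cand={0,1,2,4,5} pick 2 [5->2 ok]
  12: obs=x cand={0,1,2,4,5} pick 2 [2->2 ok]
  13: obs=x cand={0,1,2,4,5} pick 4 [2->4 ok]
  14: obs=x cand={0,1,2,4,5} pick 5 [4->5 ok]
  15: obs=y cand={3} pick 3 [5->3 ok]
  16: obs=x cand={0,1,2,4,5} pick 5 [3->5 ok]
  17: obs=x cand={0,1,2,4,5} pick 2 [5->2 ok]
  18: obs=x cand={0,1,2,4,5} pick 5 [2->5 ok]
  19: obs=y cand={3} pick 3 [5->3 ok]
  20: obs=x cand={0,1,2,4,5} pick 0 [3->0 ok]
  21: obs=x cand={0,1,2,4,5} pick 1 [0->1 ok]
  22: obs=x cand={0,1,2,4,5} pick 4 [1->4 ok]
  23: obs=x cand={0,1,2,4,5} pick 1 [4->1 ok]
  24: obs=x cand={0,1,2,4,5} pick 1 [1->1 ok]
  25: obs=x cand={0,1,2,4,5} pick 4 [1->4 ok]
  26: obs=x cand={0,1,2,4,5} pick 0 [4->0 ok]
  27: obs=x cand={0,1,2,4,5} pick 0 [0->0 ok]
  28: obs=x cand={0,1,2,4,5} pick 5 [0->5 ok]
  29: obs=x cand={0,1,2,4,5} pick 2 [5->2 ok]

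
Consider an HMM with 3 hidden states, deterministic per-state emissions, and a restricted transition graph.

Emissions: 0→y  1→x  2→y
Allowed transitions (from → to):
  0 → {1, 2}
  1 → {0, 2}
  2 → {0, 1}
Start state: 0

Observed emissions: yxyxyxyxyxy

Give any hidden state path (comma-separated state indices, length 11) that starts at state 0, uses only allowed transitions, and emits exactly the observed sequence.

0,1,0,1,2,1,0,1,0,1,2

  0: obs=y cand={0,2} pick 0 [start]
  1: obs=x cand={1} pick 1 [0->1 ok]
  2: obs=y cand={0,2} pick 0 [1->0 ok]
  3: obs=x cand={1} pick 1 [0->1 ok]
  4: obs=y cand={0,2} pick 2 [1->2 ok]
  5: obs=x cand={1} pick 1 [2->1 ok]
  6: obs=y cand={0,2} pick 0 [1->0 ok]
  7: obs=x cand={1} pick 1 [0->1 ok]
  8: obs=y cand={0,2} pick 0 [1->0 ok]
  9: obs=x cand={1} pick 1 [0->1 ok]
  10: obs=y cand={0,2} pick 2 [1->2 ok]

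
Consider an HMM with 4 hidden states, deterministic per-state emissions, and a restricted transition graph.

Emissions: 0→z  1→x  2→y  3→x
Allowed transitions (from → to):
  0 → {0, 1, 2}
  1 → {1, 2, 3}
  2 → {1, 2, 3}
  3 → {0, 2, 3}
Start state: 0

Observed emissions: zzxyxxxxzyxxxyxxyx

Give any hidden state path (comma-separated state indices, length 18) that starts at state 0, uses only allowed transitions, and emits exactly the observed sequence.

0,0,1,2,1,1,3,3,0,2,1,1,3,2,1,1,2,3

  pos 0: z in {0}, choose 0; start
  pos 1: z in {0}, choose 0; 0->0 ok
  pos 2: x in {1,3}, choose 1; 0->1 ok
  pos 3: y in {2}, choose 2; 1->2 ok
  pos 4: x in {1,3}, choose 1; 2->1 ok
  pos 5: x in {1,3}, choose 1; 1->1 ok
  pos 6: x in {1,3}, choose 3; 1->3 ok
  pos 7: x in {1,3}, choose 3; 3->3 ok
  pos 8: z in {0}, choose 0; 3->0 ok
  pos 9: y in {2}, choose 2; 0->2 ok
  pos 10: x in {1,3}, choose 1; 2->1 ok
  pos 11: x in {1,3}, choose 1; 1->1 ok
  pos 12: x in {1,3}, choose 3; 1->3 ok
  pos 13: y in {2}, choose 2; 3->2 ok
  pos 14: x in {1,3}, choose 1; 2->1 ok
  pos 15: x in {1,3}, choose 1; 1->1 ok
  pos 16: y in {2}, choose 2; 1->2 ok
  pos 17: x in {1,3}, choose 3; 2->3 ok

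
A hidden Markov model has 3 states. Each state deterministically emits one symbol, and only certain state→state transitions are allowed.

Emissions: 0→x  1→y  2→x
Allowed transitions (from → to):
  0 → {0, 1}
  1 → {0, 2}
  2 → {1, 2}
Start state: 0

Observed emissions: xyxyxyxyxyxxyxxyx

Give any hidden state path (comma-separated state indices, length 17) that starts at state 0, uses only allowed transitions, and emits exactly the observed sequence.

  pos 0: x in {0,2}, choose 0; start
  pos 1: y in {1}, choose 1; 0->1 ok
  pos 2: x in {0,2}, choose 0; 1->0 ok
  pos 3: y in {1}, choose 1; 0->1 ok
  pos 4: x in {0,2}, choose 2; 1->2 ok
  pos 5: y in {1}, choose 1; 2->1 ok
  pos 6: x in {0,2}, choose 2; 1->2 ok
  pos 7: y in {1}, choose 1; 2->1 ok
  pos 8: x in {0,2}, choose 0; 1->0 ok
  pos 9: y in {1}, choose 1; 0->1 ok
  pos 10: x in {0,2}, choose 0; 1->0 ok
  pos 11: x in {0,2}, choose 0; 0->0 ok
  pos 12: y in {1}, choose 1; 0->1 ok
  pos 13: x in {0,2}, choose 2; 1->2 ok
  pos 14: x in {0,2}, choose 2; 2->2 ok
  pos 15: y in {1}, choose 1; 2->1 ok
  pos 16: x in {0,2}, choose 0; 1->0 ok

0,1,0,1,2,1,2,1,0,1,0,0,1,2,2,1,0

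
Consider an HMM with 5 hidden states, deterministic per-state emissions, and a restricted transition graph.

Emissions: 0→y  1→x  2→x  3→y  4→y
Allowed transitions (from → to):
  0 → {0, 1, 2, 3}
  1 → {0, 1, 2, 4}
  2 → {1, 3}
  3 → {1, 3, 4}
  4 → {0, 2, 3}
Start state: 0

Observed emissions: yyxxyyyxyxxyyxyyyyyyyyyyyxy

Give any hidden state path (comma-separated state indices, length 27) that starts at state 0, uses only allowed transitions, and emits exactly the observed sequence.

0,3,1,2,3,4,0,2,3,1,1,4,3,1,0,0,3,4,3,4,3,4,0,0,0,1,4

  t0 'y' -> {0,3,4}, take 0 (start)
  t1 'y' -> {0,3,4}, take 3 (0->3 ok)
  t2 'x' -> {1,2}, take 1 (3->1 ok)
  t3 'x' -> {1,2}, take 2 (1->2 ok)
  t4 'y' -> {0,3,4}, take 3 (2->3 ok)
  t5 'y' -> {0,3,4}, take 4 (3->4 ok)
  t6 'y' -> {0,3,4}, take 0 (4->0 ok)
  t7 'x' -> {1,2}, take 2 (0->2 ok)
  t8 'y' -> {0,3,4}, take 3 (2->3 ok)
  t9 'x' -> {1,2}, take 1 (3->1 ok)
  t10 'x' -> {1,2}, take 1 (1->1 ok)
  t11 'y' -> {0,3,4}, take 4 (1->4 ok)
  t12 'y' -> {0,3,4}, take 3 (4->3 ok)
  t13 'x' -> {1,2}, take 1 (3->1 ok)
  t14 'y' -> {0,3,4}, take 0 (1->0 ok)
  t15 'y' -> {0,3,4}, take 0 (0->0 ok)
  t16 'y' -> {0,3,4}, take 3 (0->3 ok)
  t17 'y' -> {0,3,4}, take 4 (3->4 ok)
  t18 'y' -> {0,3,4}, take 3 (4->3 ok)
  t19 'y' -> {0,3,4}, take 4 (3->4 ok)
  t20 'y' -> {0,3,4}, take 3 (4->3 ok)
  t21 'y' -> {0,3,4}, take 4 (3->4 ok)
  t22 'y' -> {0,3,4}, take 0 (4->0 ok)
  t23 'y' -> {0,3,4}, take 0 (0->0 ok)
  t24 'y' -> {0,3,4}, take 0 (0->0 ok)
  t25 'x' -> {1,2}, take 1 (0->1 ok)
  t26 'y' -> {0,3,4}, take 4 (1->4 ok)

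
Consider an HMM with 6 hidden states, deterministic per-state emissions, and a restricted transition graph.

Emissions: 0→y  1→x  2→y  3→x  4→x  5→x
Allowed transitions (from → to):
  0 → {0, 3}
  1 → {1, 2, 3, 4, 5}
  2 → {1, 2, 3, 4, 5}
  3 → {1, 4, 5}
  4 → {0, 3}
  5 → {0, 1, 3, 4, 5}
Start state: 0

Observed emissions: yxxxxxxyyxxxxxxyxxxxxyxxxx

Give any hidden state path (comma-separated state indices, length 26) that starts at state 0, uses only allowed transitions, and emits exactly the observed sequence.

0,3,1,3,5,5,4,0,0,3,5,5,5,3,4,0,3,5,3,5,1,2,1,1,1,3

  [0] y  {0,2}  => 0  start
  [1] x  {1,3,4,5}  => 3  0->3 ok
  [2] x  {1,3,4,5}  => 1  3->1 ok
  [3] x  {1,3,4,5}  => 3  1->3 ok
  [4] x  {1,3,4,5}  => 5  3->5 ok
  [5] x  {1,3,4,5}  => 5  5->5 ok
  [6] x  {1,3,4,5}  => 4  5->4 ok
  [7] y  {0,2}  => 0  4->0 ok
  [8] y  {0,2}  => 0  0->0 ok
  [9] x  {1,3,4,5}  => 3  0->3 ok
  [10] x  {1,3,4,5}  => 5  3->5 ok
  [11] x  {1,3,4,5}  => 5  5->5 ok
  [12] x  {1,3,4,5}  => 5  5->5 ok
  [13] x  {1,3,4,5}  => 3  5->3 ok
  [14] x  {1,3,4,5}  => 4  3->4 ok
  [15] y  {0,2}  => 0  4->0 ok
  [16] x  {1,3,4,5}  => 3  0->3 ok
  [17] x  {1,3,4,5}  => 5  3->5 ok
  [18] x  {1,3,4,5}  => 3  5->3 ok
  [19] x  {1,3,4,5}  => 5  3->5 ok
  [20] x  {1,3,4,5}  => 1  5->1 ok
  [21] y  {0,2}  => 2  1->2 ok
  [22] x  {1,3,4,5}  => 1  2->1 ok
  [23] x  {1,3,4,5}  => 1  1->1 ok
  [24] x  {1,3,4,5}  => 1  1->1 ok
  [25] x  {1,3,4,5}  => 3  1->3 ok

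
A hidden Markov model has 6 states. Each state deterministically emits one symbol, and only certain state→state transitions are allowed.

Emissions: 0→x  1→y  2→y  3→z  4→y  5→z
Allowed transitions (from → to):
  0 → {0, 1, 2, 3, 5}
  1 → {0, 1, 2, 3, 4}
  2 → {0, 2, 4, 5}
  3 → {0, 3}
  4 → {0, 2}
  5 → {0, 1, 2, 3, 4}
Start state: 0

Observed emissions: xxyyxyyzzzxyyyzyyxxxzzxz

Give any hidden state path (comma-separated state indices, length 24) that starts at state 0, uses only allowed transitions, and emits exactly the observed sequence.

  0: obs=x cand={0} pick 0 [start]
  1: obs=x cand={0} pick 0 [0->0 ok]
  2: obs=y cand={1,2,4} pick 2 [0->2 ok]
  3: obs=y cand={1,2,4} pick 4 [2->4 ok]
  4: obs=x cand={0} pick 0 [4->0 ok]
  5: obs=y cand={1,2,4} pick 1 [0->1 ok]
  6: obs=y cand={1,2,4} pick 1 [1->1 ok]
  7: obs=z cand={3,5} pick 3 [1->3 ok]
  8: obs=z cand={3,5} pick 3 [3->3 ok]
  9: obs=z cand={3,5} pick 3 [3->3 ok]
  10: obs=x cand={0} pick 0 [3->0 ok]
  11: obs=y cand={1,2,4} pick 1 [0->1 ok]
  12: obs=y cand={1,2,4} pick 4 [1->4 ok]
  13: obs=y cand={1,2,4} pick 2 [4->2 ok]
  14: obs=z cand={3,5} pick 5 [2->5 ok]
  15: obs=y cand={1,2,4} pick 2 [5->2 ok]
  16: obs=y cand={1,2,4} pick 2 [2->2 ok]
  17: obs=x cand={0} pick 0 [2->0 ok]
  18: obs=x cand={0} pick 0 [0->0 ok]
  19: obs=x cand={0} pick 0 [0->0 ok]
  20: obs=z cand={3,5} pick 3 [0->3 ok]
  21: obs=z cand={3,5} pick 3 [3->3 ok]
  22: obs=x cand={0} pick 0 [3->0 ok]
  23: obs=z cand={3,5} pick 5 [0->5 ok]

0,0,2,4,0,1,1,3,3,3,0,1,4,2,5,2,2,0,0,0,3,3,0,5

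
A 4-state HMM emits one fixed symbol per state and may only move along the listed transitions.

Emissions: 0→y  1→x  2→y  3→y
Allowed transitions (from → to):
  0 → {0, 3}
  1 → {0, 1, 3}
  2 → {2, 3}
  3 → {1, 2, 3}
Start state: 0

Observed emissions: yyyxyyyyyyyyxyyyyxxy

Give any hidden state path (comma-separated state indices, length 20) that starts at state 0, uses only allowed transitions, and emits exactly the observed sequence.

  [0] y  {0,2,3}  => 0  start
  [1] y  {0,2,3}  => 3  0->3 ok
  [2] y  {0,2,3}  => 3  3->3 ok
  [3] x  {1}  => 1  3->1 ok
  [4] y  {0,2,3}  => 3  1->3 ok
  [5] y  {0,2,3}  => 3  3->3 ok
  [6] y  {0,2,3}  => 2  3->2 ok
  [7] y  {0,2,3}  => 2  2->2 ok
  [8] y  {0,2,3}  => 2  2->2 ok
  [9] y  {0,2,3}  => 2  2->2 ok
  [10] y  {0,2,3}  => 2  2->2 ok
  [11] y  {0,2,3}  => 3  2->3 ok
  [12] x  {1}  => 1  3->1 ok
  [13] y  {0,2,3}  => 0  1->0 ok
  [14] y  {0,2,3}  => 3  0->3 ok
  [15] y  {0,2,3}  => 2  3->2 ok
  [16] y  {0,2,3}  => 3  2->3 ok
  [17] x  {1}  => 1  3->1 ok
  [18] x  {1}  => 1  1->1 ok
  [19] y  {0,2,3}  => 0  1->0 ok

0,3,3,1,3,3,2,2,2,2,2,3,1,0,3,2,3,1,1,0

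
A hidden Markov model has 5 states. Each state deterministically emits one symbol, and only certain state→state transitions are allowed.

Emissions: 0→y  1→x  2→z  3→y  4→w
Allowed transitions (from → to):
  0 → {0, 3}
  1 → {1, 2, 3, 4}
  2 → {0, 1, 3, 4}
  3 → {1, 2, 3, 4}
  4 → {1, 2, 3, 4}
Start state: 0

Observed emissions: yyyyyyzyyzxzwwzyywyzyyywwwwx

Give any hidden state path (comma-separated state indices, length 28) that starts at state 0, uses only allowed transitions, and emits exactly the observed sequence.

  0: obs=y cand={0,3} pick 0 [start]
  1: obs=y cand={0,3} pick 0 [0->0 ok]
  2: obs=y cand={0,3} pick 0 [0->0 ok]
  3: obs=y cand={0,3} pick 0 [0->0 ok]
  4: obs=y cand={0,3} pick 0 [0->0 ok]
  5: obs=y cand={0,3} pick 3 [0->3 ok]
  6: obs=z cand={2} pick 2 [3->2 ok]
  7: obs=y cand={0,3} pick 3 [2->3 ok]
  8: obs=y cand={0,3} pick 3 [3->3 ok]
  9: obs=z cand={2} pick 2 [3->2 ok]
  10: obs=x cand={1} pick 1 [2->1 ok]
  11: obs=z cand={2} pick 2 [1->2 ok]
  12: obs=w cand={4} pick 4 [2->4 ok]
  13: obs=w cand={4} pick 4 [4->4 ok]
  14: obs=z cand={2} pick 2 [4->2 ok]
  15: obs=y cand={0,3} pick 0 [2->0 ok]
  16: obs=y cand={0,3} pick 3 [0->3 ok]
  17: obs=w cand={4} pick 4 [3->4 ok]
  18: obs=y cand={0,3} pick 3 [4->3 ok]
  19: obs=z cand={2} pick 2 [3->2 ok]
  20: obs=y cand={0,3} pick 0 [2->0 ok]
  21: obs=y cand={0,3} pick 3 [0->3 ok]
  22: obs=y cand={0,3} pick 3 [3->3 ok]
  23: obs=w cand={4} pick 4 [3->4 ok]
  24: obs=w cand={4} pick 4 [4->4 ok]
  25: obs=w cand={4} pick 4 [4->4 ok]
  26: obs=w cand={4} pick 4 [4->4 ok]
  27: obs=x cand={1} pick 1 [4->1 ok]

0,0,0,0,0,3,2,3,3,2,1,2,4,4,2,0,3,4,3,2,0,3,3,4,4,4,4,1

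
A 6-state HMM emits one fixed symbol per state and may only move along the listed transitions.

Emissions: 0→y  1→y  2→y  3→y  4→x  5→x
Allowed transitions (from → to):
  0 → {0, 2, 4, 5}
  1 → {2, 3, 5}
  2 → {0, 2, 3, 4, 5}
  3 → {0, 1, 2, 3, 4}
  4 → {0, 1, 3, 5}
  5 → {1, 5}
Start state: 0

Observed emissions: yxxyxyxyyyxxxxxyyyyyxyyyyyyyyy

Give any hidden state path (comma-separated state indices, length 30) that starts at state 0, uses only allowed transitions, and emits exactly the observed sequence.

  t0 'y' -> {0,1,2,3}, take 0 (start)
  t1 'x' -> {4,5}, take 4 (0->4 ok)
  t2 'x' -> {4,5}, take 5 (4->5 ok)
  t3 'y' -> {0,1,2,3}, take 1 (5->1 ok)
  t4 'x' -> {4,5}, take 5 (1->5 ok)
  t5 'y' -> {0,1,2,3}, take 1 (5->1 ok)
  t6 'x' -> {4,5}, take 5 (1->5 ok)
  t7 'y' -> {0,1,2,3}, take 1 (5->1 ok)
  t8 'y' -> {0,1,2,3}, take 3 (1->3 ok)
  t9 'y' -> {0,1,2,3}, take 1 (3->1 ok)
  t10 'x' -> {4,5}, take 5 (1->5 ok)
  t11 'x' -> {4,5}, take 5 (5->5 ok)
  t12 'x' -> {4,5}, take 5 (5->5 ok)
  t13 'x' -> {4,5}, take 5 (5->5 ok)
  t14 'x' -> {4,5}, take 5 (5->5 ok)
  t15 'y' -> {0,1,2,3}, take 1 (5->1 ok)
  t16 'y' -> {0,1,2,3}, take 3 (1->3 ok)
  t17 'y' -> {0,1,2,3}, take 2 (3->2 ok)
  t18 'y' -> {0,1,2,3}, take 0 (2->0 ok)
  t19 'y' -> {0,1,2,3}, take 0 (0->0 ok)
  t20 'x' -> {4,5}, take 4 (0->4 ok)
  t21 'y' -> {0,1,2,3}, take 0 (4->0 ok)
  t22 'y' -> {0,1,2,3}, take 2 (0->2 ok)
  t23 'y' -> {0,1,2,3}, take 3 (2->3 ok)
  t24 'y' -> {0,1,2,3}, take 2 (3->2 ok)
  t25 'y' -> {0,1,2,3}, take 0 (2->0 ok)
  t26 'y' -> {0,1,2,3}, take 2 (0->2 ok)
  t27 'y' -> {0,1,2,3}, take 0 (2->0 ok)
  t28 'y' -> {0,1,2,3}, take 0 (0->0 ok)
  t29 'y' -> {0,1,2,3}, take 2 (0->2 ok)

0,4,5,1,5,1,5,1,3,1,5,5,5,5,5,1,3,2,0,0,4,0,2,3,2,0,2,0,0,2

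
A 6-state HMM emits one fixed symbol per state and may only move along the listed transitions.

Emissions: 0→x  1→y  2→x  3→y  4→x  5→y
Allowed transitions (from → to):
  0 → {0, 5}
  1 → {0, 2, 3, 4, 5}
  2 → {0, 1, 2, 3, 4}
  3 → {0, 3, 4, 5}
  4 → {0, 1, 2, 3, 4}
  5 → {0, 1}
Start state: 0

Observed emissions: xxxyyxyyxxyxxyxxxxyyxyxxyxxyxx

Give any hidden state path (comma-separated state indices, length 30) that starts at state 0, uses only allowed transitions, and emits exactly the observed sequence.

0,0,0,5,1,4,3,3,4,4,1,2,2,3,4,4,4,4,3,5,0,5,0,0,5,0,0,5,0,0

  pos 0: x in {0,2,4}, choose 0; start
  pos 1: x in {0,2,4}, choose 0; 0->0 ok
  pos 2: x in {0,2,4}, choose 0; 0->0 ok
  pos 3: y in {1,3,5}, choose 5; 0->5 ok
  pos 4: y in {1,3,5}, choose 1; 5->1 ok
  pos 5: x in {0,2,4}, choose 4; 1->4 ok
  pos 6: y in {1,3,5}, choose 3; 4->3 ok
  pos 7: y in {1,3,5}, choose 3; 3->3 ok
  pos 8: x in {0,2,4}, choose 4; 3->4 ok
  pos 9: x in {0,2,4}, choose 4; 4->4 ok
  pos 10: y in {1,3,5}, choose 1; 4->1 ok
  pos 11: x in {0,2,4}, choose 2; 1->2 ok
  pos 12: x in {0,2,4}, choose 2; 2->2 ok
  pos 13: y in {1,3,5}, choose 3; 2->3 ok
  pos 14: x in {0,2,4}, choose 4; 3->4 ok
  pos 15: x in {0,2,4}, choose 4; 4->4 ok
  pos 16: x in {0,2,4}, choose 4; 4->4 ok
  pos 17: x in {0,2,4}, choose 4; 4->4 ok
  pos 18: y in {1,3,5}, choose 3; 4->3 ok
  pos 19: y in {1,3,5}, choose 5; 3->5 ok
  pos 20: x in {0,2,4}, choose 0; 5->0 ok
  pos 21: y in {1,3,5}, choose 5; 0->5 ok
  pos 22: x in {0,2,4}, choose 0; 5->0 ok
  pos 23: x in {0,2,4}, choose 0; 0->0 ok
  pos 24: y in {1,3,5}, choose 5; 0->5 ok
  pos 25: x in {0,2,4}, choose 0; 5->0 ok
  pos 26: x in {0,2,4}, choose 0; 0->0 ok
  pos 27: y in {1,3,5}, choose 5; 0->5 ok
  pos 28: x in {0,2,4}, choose 0; 5->0 ok
  pos 29: x in {0,2,4}, choose 0; 0->0 ok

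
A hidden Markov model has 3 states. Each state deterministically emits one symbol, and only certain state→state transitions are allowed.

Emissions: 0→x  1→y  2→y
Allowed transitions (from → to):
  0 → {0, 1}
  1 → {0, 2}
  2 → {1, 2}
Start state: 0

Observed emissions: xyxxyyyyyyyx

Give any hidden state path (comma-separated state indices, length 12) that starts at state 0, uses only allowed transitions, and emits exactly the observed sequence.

  [0] x  {0}  => 0  start
  [1] y  {1,2}  => 1  0->1 ok
  [2] x  {0}  => 0  1->0 ok
  [3] x  {0}  => 0  0->0 ok
  [4] y  {1,2}  => 1  0->1 ok
  [5] y  {1,2}  => 2  1->2 ok
  [6] y  {1,2}  => 2  2->2 ok
  [7] y  {1,2}  => 1  2->1 ok
  [8] y  {1,2}  => 2  1->2 ok
  [9] y  {1,2}  => 2  2->2 ok
  [10] y  {1,2}  => 1  2->1 ok
  [11] x  {0}  => 0  1->0 ok

0,1,0,0,1,2,2,1,2,2,1,0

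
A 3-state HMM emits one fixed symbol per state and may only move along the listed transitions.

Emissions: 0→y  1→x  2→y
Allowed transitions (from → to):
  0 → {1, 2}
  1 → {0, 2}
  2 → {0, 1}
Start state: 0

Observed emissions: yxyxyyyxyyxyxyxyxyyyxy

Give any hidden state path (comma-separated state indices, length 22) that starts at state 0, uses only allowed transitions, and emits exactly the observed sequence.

0,1,0,1,0,2,0,1,0,2,1,0,1,0,1,2,1,2,0,2,1,2

  pos 0: y in {0,2}, choose 0; start
  pos 1: x in {1}, choose 1; 0->1 ok
  pos 2: y in {0,2}, choose 0; 1->0 ok
  pos 3: x in {1}, choose 1; 0->1 ok
  pos 4: y in {0,2}, choose 0; 1->0 ok
  pos 5: y in {0,2}, choose 2; 0->2 ok
  pos 6: y in {0,2}, choose 0; 2->0 ok
  pos 7: x in {1}, choose 1; 0->1 ok
  pos 8: y in {0,2}, choose 0; 1->0 ok
  pos 9: y in {0,2}, choose 2; 0->2 ok
  pos 10: x in {1}, choose 1; 2->1 ok
  pos 11: y in {0,2}, choose 0; 1->0 ok
  pos 12: x in {1}, choose 1; 0->1 ok
  pos 13: y in {0,2}, choose 0; 1->0 ok
  pos 14: x in {1}, choose 1; 0->1 ok
  pos 15: y in {0,2}, choose 2; 1->2 ok
  pos 16: x in {1}, choose 1; 2->1 ok
  pos 17: y in {0,2}, choose 2; 1->2 ok
  pos 18: y in {0,2}, choose 0; 2->0 ok
  pos 19: y in {0,2}, choose 2; 0->2 ok
  pos 20: x in {1}, choose 1; 2->1 ok
  pos 21: y in {0,2}, choose 2; 1->2 ok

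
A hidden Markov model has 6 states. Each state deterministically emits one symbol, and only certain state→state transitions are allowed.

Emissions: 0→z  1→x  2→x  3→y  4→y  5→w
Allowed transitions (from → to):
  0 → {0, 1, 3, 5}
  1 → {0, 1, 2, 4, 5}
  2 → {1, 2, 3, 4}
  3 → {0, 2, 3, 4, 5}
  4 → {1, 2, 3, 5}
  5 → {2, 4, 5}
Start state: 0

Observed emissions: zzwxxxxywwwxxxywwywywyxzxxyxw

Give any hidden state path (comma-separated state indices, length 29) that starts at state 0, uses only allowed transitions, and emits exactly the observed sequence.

0,0,5,2,1,2,1,4,5,5,5,2,1,1,4,5,5,4,5,4,5,4,1,0,1,2,4,1,5

  0: obs=z cand={0} pick 0 [start]
  1: obs=z cand={0} pick 0 [0->0 ok]
  2: obs=w cand={5} pick 5 [0->5 ok]
  3: obs=x cand={1,2} pick 2 [5->2 ok]
  4: obs=x cand={1,2} pick 1 [2->1 ok]
  5: obs=x cand={1,2} pick 2 [1->2 ok]
  6: obs=x cand={1,2} pick 1 [2->1 ok]
  7: obs=y cand={3,4} pick 4 [1->4 ok]
  8: obs=w cand={5} pick 5 [4->5 ok]
  9: obs=w cand={5} pick 5 [5->5 ok]
  10: obs=w cand={5} pick 5 [5->5 ok]
  11: obs=x cand={1,2} pick 2 [5->2 ok]
  12: obs=x cand={1,2} pick 1 [2->1 ok]
  13: obs=x cand={1,2} pick 1 [1->1 ok]
  14: obs=y cand={3,4} pick 4 [1->4 ok]
  15: obs=w cand={5} pick 5 [4->5 ok]
  16: obs=w cand={5} pick 5 [5->5 ok]
  17: obs=y cand={3,4} pick 4 [5->4 ok]
  18: obs=w cand={5} pick 5 [4->5 ok]
  19: obs=y cand={3,4} pick 4 [5->4 ok]
  20: obs=w cand={5} pick 5 [4->5 ok]
  21: obs=y cand={3,4} pick 4 [5->4 ok]
  22: obs=x cand={1,2} pick 1 [4->1 ok]
  23: obs=z cand={0} pick 0 [1->0 ok]
  24: obs=x cand={1,2} pick 1 [0->1 ok]
  25: obs=x cand={1,2} pick 2 [1->2 ok]
  26: obs=y cand={3,4} pick 4 [2->4 ok]
  27: obs=x cand={1,2} pick 1 [4->1 ok]
  28: obs=w cand={5} pick 5 [1->5 ok]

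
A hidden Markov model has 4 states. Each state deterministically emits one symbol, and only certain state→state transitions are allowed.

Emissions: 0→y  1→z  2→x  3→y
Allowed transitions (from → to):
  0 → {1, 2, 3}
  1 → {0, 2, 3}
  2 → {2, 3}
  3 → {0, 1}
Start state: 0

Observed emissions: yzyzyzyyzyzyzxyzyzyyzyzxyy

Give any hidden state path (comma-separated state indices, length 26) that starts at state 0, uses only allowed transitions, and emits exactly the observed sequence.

0,1,3,1,3,1,3,0,1,3,1,3,1,2,3,1,3,1,0,3,1,0,1,2,3,0

  t0 'y' -> {0,3}, take 0 (start)
  t1 'z' -> {1}, take 1 (0->1 ok)
  t2 'y' -> {0,3}, take 3 (1->3 ok)
  t3 'z' -> {1}, take 1 (3->1 ok)
  t4 'y' -> {0,3}, take 3 (1->3 ok)
  t5 'z' -> {1}, take 1 (3->1 ok)
  t6 'y' -> {0,3}, take 3 (1->3 ok)
  t7 'y' -> {0,3}, take 0 (3->0 ok)
  t8 'z' -> {1}, take 1 (0->1 ok)
  t9 'y' -> {0,3}, take 3 (1->3 ok)
  t10 'z' -> {1}, take 1 (3->1 ok)
  t11 'y' -> {0,3}, take 3 (1->3 ok)
  t12 'z' -> {1}, take 1 (3->1 ok)
  t13 'x' -> {2}, take 2 (1->2 ok)
  t14 'y' -> {0,3}, take 3 (2->3 ok)
  t15 'z' -> {1}, take 1 (3->1 ok)
  t16 'y' -> {0,3}, take 3 (1->3 ok)
  t17 'z' -> {1}, take 1 (3->1 ok)
  t18 'y' -> {0,3}, take 0 (1->0 ok)
  t19 'y' -> {0,3}, take 3 (0->3 ok)
  t20 'z' -> {1}, take 1 (3->1 ok)
  t21 'y' -> {0,3}, take 0 (1->0 ok)
  t22 'z' -> {1}, take 1 (0->1 ok)
  t23 'x' -> {2}, take 2 (1->2 ok)
  t24 'y' -> {0,3}, take 3 (2->3 ok)
  t25 'y' -> {0,3}, take 0 (3->0 ok)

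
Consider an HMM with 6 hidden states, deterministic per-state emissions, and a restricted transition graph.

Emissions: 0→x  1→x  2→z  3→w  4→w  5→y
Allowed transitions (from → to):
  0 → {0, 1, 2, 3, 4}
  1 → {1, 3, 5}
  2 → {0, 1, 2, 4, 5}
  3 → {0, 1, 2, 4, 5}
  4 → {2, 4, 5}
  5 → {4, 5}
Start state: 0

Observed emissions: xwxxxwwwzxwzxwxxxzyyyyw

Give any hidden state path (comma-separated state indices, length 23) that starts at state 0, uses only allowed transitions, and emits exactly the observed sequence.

  t0 'x' -> {0,1}, take 0 (start)
  t1 'w' -> {3,4}, take 3 (0->3 ok)
  t2 'x' -> {0,1}, take 1 (3->1 ok)
  t3 'x' -> {0,1}, take 1 (1->1 ok)
  t4 'x' -> {0,1}, take 1 (1->1 ok)
  t5 'w' -> {3,4}, take 3 (1->3 ok)
  t6 'w' -> {3,4}, take 4 (3->4 ok)
  t7 'w' -> {3,4}, take 4 (4->4 ok)
  t8 'z' -> {2}, take 2 (4->2 ok)
  t9 'x' -> {0,1}, take 0 (2->0 ok)
  t10 'w' -> {3,4}, take 4 (0->4 ok)
  t11 'z' -> {2}, take 2 (4->2 ok)
  t12 'x' -> {0,1}, take 1 (2->1 ok)
  t13 'w' -> {3,4}, take 3 (1->3 ok)
  t14 'x' -> {0,1}, take 0 (3->0 ok)
  t15 'x' -> {0,1}, take 0 (0->0 ok)
  t16 'x' -> {0,1}, take 0 (0->0 ok)
  t17 'z' -> {2}, take 2 (0->2 ok)
  t18 'y' -> {5}, take 5 (2->5 ok)
  t19 'y' -> {5}, take 5 (5->5 ok)
  t20 'y' -> {5}, take 5 (5->5 ok)
  t21 'y' -> {5}, take 5 (5->5 ok)
  t22 'w' -> {3,4}, take 4 (5->4 ok)

0,3,1,1,1,3,4,4,2,0,4,2,1,3,0,0,0,2,5,5,5,5,4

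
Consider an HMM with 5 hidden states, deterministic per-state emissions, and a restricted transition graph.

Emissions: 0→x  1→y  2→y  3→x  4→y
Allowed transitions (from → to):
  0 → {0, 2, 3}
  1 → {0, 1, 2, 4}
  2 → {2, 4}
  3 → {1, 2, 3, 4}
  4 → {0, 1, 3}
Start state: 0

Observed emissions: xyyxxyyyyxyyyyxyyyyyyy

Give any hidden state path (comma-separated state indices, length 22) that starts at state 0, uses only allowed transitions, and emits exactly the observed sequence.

  t0 'x' -> {0,3}, take 0 (start)
  t1 'y' -> {1,2,4}, take 2 (0->2 ok)
  t2 'y' -> {1,2,4}, take 4 (2->4 ok)
  t3 'x' -> {0,3}, take 0 (4->0 ok)
  t4 'x' -> {0,3}, take 0 (0->0 ok)
  t5 'y' -> {1,2,4}, take 2 (0->2 ok)
  t6 'y' -> {1,2,4}, take 4 (2->4 ok)
  t7 'y' -> {1,2,4}, take 1 (4->1 ok)
  t8 'y' -> {1,2,4}, take 4 (1->4 ok)
  t9 'x' -> {0,3}, take 3 (4->3 ok)
  t10 'y' -> {1,2,4}, take 1 (3->1 ok)
  t11 'y' -> {1,2,4}, take 2 (1->2 ok)
  t12 'y' -> {1,2,4}, take 2 (2->2 ok)
  t13 'y' -> {1,2,4}, take 4 (2->4 ok)
  t14 'x' -> {0,3}, take 0 (4->0 ok)
  t15 'y' -> {1,2,4}, take 2 (0->2 ok)
  t16 'y' -> {1,2,4}, take 4 (2->4 ok)
  t17 'y' -> {1,2,4}, take 1 (4->1 ok)
  t18 'y' -> {1,2,4}, take 1 (1->1 ok)
  t19 'y' -> {1,2,4}, take 2 (1->2 ok)
  t20 'y' -> {1,2,4}, take 2 (2->2 ok)
  t21 'y' -> {1,2,4}, take 2 (2->2 ok)

0,2,4,0,0,2,4,1,4,3,1,2,2,4,0,2,4,1,1,2,2,2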